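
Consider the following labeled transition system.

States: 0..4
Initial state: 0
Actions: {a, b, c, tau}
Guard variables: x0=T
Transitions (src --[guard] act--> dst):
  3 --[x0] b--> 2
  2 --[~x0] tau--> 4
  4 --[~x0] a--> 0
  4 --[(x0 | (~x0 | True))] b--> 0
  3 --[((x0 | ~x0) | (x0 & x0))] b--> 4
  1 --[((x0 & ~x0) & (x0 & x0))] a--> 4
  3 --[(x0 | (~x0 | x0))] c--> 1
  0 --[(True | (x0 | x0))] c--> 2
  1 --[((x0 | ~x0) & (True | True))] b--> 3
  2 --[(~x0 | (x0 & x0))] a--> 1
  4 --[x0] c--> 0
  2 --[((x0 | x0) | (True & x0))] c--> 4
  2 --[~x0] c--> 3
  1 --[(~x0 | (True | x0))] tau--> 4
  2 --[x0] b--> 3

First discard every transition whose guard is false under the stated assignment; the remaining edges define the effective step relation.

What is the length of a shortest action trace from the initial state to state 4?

Answer: 2

Trace:
Breadth-first toward 4:
  L0 = {0}
  L1 = {2}
  L2 = {1,3,4}
4 enters at depth 2; path c·c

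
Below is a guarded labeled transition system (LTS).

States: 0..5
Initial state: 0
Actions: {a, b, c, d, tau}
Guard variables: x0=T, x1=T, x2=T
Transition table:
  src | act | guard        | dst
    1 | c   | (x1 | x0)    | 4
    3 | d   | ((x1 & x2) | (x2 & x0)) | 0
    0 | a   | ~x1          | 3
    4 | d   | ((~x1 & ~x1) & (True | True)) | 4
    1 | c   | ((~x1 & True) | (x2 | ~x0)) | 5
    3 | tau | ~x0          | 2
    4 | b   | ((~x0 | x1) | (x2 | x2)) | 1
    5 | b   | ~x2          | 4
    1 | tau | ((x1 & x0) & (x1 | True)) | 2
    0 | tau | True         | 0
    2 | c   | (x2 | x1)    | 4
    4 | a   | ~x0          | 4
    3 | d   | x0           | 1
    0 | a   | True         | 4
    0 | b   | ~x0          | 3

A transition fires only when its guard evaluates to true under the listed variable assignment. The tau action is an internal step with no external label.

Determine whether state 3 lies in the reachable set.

Guard filter leaves 9 enabled edge(s).
L0 = {0}
L1 = {4}  cumulative {0,4}
L2 = {1}  cumulative {0,1,4}
L3 = {2,5}  cumulative {0,1,2,4,5}
Reach set: {0,1,2,4,5}

Answer: UNREACHABLE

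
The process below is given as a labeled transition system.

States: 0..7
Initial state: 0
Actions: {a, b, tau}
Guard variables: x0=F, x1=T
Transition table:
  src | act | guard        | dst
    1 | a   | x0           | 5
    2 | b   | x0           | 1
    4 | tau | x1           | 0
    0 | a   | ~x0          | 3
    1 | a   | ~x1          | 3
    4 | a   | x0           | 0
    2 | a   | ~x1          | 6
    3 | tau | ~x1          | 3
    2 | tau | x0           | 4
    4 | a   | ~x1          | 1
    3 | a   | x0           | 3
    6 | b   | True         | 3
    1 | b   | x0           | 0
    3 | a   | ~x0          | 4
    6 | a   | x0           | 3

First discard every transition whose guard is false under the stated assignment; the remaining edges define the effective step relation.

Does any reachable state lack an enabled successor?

Reachable = {0,3,4}
  0: a→3  [1 out]
  3: a→4  [1 out]
  4: tau→0  [1 out]

Answer: DEADLOCK-FREE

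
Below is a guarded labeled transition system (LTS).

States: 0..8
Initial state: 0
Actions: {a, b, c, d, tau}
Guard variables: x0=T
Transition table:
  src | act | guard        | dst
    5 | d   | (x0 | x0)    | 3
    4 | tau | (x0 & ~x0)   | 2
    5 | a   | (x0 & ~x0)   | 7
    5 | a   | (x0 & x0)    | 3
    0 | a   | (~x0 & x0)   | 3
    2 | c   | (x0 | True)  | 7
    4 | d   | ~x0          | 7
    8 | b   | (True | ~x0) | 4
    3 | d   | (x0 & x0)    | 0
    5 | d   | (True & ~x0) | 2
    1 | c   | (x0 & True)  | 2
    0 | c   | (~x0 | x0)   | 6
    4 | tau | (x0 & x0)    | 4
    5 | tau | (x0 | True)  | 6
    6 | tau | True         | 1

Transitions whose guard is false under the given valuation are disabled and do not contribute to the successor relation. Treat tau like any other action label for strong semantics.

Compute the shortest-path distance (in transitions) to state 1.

Breadth-first toward 1:
  depth 0: {0}
  depth 1: {6}
  depth 2: {1}
first hit 1 at d=2 via c·tau

Answer: 2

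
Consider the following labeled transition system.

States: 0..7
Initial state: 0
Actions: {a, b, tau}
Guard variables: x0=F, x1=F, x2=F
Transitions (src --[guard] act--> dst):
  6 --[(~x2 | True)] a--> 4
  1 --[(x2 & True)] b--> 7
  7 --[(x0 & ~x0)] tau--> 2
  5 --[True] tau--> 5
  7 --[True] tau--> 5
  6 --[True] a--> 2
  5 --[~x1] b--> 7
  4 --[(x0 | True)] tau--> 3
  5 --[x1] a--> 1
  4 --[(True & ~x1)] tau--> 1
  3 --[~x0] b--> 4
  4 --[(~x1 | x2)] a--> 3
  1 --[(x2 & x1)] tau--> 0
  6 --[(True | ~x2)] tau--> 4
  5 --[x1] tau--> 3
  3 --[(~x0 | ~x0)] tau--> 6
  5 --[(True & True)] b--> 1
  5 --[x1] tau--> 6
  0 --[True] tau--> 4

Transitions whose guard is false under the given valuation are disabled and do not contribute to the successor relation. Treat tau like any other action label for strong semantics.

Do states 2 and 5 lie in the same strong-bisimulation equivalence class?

Refine partition for ~:
  π0 = {{0,1,2,3,4,5,6,7}}
  π1 = {{0,7},{1,2},{3,5},{4,6}}
  π2 = {{0},{1,2},{3},{4},{5},{6},{7}}
Fixed point at round 3; 7 class(es).
[2]={1,2}  [5]={5}

Answer: NOT BISIMILAR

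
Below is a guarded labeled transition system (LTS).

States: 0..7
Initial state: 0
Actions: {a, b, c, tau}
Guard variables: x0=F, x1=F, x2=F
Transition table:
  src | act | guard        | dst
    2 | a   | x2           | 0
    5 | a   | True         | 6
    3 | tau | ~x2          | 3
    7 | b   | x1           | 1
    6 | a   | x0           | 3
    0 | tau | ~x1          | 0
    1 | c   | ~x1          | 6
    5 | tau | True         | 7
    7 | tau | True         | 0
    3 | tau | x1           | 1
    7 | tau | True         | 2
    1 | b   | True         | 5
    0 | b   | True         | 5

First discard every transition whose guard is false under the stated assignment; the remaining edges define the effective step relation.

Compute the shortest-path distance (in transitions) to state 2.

Answer: 3

Working:
Breadth-first toward 2:
  Layer 0: {0}
  Layer 1: {5}
  Layer 2: {6,7}
  Layer 3: {2}
first hit 2 at d=3 via b·tau·tau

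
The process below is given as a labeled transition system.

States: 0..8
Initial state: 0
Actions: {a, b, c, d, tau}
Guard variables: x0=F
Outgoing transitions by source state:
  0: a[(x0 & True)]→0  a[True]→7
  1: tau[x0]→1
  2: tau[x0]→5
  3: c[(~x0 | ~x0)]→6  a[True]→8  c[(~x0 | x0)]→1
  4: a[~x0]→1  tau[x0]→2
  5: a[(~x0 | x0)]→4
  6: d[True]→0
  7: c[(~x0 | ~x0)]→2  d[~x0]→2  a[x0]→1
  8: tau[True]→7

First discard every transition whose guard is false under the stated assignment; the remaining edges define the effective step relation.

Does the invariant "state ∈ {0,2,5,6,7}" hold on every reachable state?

Inv-set: {0,2,5,6,7}
Reachable = {0,2,7}
  0: safe
  2: safe
  7: safe

Answer: INVARIANT HOLDS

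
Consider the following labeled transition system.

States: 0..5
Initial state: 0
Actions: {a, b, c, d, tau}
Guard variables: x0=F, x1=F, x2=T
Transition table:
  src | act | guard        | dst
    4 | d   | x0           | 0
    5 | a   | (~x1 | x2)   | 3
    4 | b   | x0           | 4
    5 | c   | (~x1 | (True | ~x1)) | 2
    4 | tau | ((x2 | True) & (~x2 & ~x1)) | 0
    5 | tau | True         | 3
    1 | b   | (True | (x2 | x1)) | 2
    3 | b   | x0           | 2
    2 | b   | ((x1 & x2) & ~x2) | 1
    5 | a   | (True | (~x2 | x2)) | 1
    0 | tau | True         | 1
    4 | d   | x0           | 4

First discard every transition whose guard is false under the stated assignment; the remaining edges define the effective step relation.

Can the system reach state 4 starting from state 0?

6 transition(s) survive guard evaluation.
depth 0: {0}
depth 1: {1}  now seen {0,1}
depth 2: {2}  now seen {0,1,2}
Reachable = {0,1,2}

Answer: UNREACHABLE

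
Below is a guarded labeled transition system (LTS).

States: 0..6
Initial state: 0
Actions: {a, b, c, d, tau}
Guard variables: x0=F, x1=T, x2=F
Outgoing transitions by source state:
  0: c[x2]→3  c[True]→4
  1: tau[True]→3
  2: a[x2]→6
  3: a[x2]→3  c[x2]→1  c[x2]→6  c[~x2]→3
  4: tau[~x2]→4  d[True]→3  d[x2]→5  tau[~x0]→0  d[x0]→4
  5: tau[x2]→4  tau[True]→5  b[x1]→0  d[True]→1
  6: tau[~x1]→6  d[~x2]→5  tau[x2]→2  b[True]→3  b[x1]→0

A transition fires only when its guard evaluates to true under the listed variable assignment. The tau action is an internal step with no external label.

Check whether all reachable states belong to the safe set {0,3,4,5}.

Answer: INVARIANT HOLDS

Analysis:
Allowed set {0,3,4,5}
Reachable = {0,3,4}
  0: safe
  3: safe
  4: safe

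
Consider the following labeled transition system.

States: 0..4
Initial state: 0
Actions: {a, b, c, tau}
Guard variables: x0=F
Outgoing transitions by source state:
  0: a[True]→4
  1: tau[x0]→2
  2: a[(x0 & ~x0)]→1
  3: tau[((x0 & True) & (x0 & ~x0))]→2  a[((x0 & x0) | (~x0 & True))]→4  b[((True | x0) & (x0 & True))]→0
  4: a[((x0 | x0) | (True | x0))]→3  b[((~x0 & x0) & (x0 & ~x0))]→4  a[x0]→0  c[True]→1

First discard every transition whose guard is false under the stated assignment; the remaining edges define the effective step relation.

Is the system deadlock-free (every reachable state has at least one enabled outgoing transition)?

Answer: DEADLOCK at state 1

Trace:
Reachable = {0,1,3,4}
  0: a→4  [deg 1]
  1: ∅  [deadlock]
  3: a→4  [deg 1]
  4: a→3  c→1  [deg 2]
Path to 1: a·c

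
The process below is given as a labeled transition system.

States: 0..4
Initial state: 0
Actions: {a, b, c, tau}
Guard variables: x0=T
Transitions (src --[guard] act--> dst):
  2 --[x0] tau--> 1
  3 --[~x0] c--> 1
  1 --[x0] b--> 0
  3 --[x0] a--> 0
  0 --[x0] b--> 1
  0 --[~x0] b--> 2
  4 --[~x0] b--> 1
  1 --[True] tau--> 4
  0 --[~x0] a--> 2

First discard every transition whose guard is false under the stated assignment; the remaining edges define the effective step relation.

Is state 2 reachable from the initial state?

Answer: UNREACHABLE

Working:
Guard filter leaves 5 enabled edge(s).
Layer 0: {0}
Layer 1: {1}  total {0,1}
Layer 2: {4}  total {0,1,4}
Reachable = {0,1,4}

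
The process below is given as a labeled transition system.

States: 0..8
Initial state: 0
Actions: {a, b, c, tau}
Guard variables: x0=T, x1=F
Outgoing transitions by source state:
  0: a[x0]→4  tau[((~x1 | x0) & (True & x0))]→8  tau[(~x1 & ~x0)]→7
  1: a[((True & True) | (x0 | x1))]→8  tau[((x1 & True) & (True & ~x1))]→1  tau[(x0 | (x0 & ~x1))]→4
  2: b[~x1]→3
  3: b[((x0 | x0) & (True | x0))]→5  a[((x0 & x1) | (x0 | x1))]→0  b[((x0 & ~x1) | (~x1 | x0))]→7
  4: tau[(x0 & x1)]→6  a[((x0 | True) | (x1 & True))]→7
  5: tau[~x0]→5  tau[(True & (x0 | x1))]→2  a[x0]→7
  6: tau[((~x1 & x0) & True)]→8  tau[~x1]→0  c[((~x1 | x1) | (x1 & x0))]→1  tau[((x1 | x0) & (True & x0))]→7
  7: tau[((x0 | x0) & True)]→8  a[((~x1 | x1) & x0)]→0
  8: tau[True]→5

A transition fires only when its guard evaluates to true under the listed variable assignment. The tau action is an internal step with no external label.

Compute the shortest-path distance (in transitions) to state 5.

Layered search for 5:
  depth 0: {0}
  depth 1: {4,8}
  depth 2: {5,7}
depth(5)=2, e.g. tau·tau

Answer: 2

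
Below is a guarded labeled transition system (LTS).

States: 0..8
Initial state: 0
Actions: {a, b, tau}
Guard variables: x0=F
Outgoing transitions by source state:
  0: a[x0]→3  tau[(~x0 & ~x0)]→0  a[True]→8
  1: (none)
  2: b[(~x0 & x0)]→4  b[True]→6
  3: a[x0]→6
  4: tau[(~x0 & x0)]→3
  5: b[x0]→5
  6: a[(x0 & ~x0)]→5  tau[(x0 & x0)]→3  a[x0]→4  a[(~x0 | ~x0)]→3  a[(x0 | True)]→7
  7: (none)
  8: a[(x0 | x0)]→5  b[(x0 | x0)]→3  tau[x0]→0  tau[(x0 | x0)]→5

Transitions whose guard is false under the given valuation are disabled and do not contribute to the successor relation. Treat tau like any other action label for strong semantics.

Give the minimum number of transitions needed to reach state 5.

Breadth-first toward 5:
  Layer 0: {0}
  Layer 1: {8}
5 never appears.

Answer: UNREACHABLE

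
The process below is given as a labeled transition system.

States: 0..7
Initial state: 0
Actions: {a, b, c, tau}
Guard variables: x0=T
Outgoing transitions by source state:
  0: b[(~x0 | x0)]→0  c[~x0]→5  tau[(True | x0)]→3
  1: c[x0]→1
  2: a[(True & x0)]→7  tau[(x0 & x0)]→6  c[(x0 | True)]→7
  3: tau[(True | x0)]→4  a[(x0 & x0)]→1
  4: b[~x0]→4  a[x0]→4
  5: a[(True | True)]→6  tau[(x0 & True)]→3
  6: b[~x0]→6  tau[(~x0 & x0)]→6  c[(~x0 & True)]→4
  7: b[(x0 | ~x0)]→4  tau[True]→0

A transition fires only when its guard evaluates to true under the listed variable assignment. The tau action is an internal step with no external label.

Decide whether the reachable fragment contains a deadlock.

R = {0,1,3,4}
  0: b→0  tau→3  [deg 2]
  1: c→1  [deg 1]
  3: a→1  tau→4  [deg 2]
  4: a→4  [deg 1]

Answer: DEADLOCK-FREE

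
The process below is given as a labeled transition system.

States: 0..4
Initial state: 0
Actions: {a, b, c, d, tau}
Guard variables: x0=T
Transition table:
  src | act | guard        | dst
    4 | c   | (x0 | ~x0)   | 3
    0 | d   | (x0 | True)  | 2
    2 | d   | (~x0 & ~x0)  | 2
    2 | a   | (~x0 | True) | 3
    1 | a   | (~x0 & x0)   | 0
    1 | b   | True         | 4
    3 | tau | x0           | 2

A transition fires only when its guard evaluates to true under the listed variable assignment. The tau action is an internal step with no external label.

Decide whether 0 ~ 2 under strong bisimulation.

Answer: NOT BISIMILAR

Analysis:
Refine partition for ~:
  P[0] = {{0,1,2,3,4}}
  P[1] = {{0},{1},{2},{3},{4}}
Fixed point at round 2; 5 class(es).
class of 0: {0}; class of 2: {2}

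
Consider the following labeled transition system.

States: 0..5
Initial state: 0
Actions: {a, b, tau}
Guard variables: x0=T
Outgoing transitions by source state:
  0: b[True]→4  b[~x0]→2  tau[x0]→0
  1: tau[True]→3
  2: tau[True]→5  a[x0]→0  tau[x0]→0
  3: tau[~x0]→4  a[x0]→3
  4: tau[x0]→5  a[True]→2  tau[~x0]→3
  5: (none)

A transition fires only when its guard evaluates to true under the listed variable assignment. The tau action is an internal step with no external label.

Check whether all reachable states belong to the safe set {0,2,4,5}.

Safe = {0,2,4,5}
Reach set: {0,2,4,5}
  0: ok
  2: ok
  4: ok
  5: ok

Answer: INVARIANT HOLDS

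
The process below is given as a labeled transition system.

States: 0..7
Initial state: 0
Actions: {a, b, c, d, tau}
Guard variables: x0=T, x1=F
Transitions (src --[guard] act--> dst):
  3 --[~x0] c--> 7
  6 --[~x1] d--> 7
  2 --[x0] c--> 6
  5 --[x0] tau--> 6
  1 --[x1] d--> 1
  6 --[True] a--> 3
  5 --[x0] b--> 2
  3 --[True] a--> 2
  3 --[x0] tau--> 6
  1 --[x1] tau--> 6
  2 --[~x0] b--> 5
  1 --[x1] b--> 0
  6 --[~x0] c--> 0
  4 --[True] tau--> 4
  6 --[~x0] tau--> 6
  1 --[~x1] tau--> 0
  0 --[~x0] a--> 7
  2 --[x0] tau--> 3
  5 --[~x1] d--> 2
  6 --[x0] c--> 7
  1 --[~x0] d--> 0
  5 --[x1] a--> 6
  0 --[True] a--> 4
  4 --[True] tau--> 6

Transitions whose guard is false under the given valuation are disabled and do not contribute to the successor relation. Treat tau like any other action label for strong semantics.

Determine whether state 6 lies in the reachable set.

Answer: REACHABLE

Analysis:
14 transition(s) survive guard evaluation.
L0 = {0}
L1 = {4}  now seen {0,4}
L2 = {6}  now seen {0,4,6}
L3 = {3,7}  now seen {0,3,4,6,7}
L4 = {2}  now seen {0,2,3,4,6,7}
Reachable = {0,2,3,4,6,7}
Path to 6: a·tau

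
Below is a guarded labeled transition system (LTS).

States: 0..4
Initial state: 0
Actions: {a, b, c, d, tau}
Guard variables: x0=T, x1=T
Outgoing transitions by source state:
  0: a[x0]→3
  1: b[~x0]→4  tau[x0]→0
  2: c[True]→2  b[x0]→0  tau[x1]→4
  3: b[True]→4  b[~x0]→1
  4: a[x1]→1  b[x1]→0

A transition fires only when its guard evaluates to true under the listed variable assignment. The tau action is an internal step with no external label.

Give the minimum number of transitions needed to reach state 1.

Layered search for 1:
  Layer 0: {0}
  Layer 1: {3}
  Layer 2: {4}
  Layer 3: {1}
depth(1)=3, e.g. a·b·a

Answer: 3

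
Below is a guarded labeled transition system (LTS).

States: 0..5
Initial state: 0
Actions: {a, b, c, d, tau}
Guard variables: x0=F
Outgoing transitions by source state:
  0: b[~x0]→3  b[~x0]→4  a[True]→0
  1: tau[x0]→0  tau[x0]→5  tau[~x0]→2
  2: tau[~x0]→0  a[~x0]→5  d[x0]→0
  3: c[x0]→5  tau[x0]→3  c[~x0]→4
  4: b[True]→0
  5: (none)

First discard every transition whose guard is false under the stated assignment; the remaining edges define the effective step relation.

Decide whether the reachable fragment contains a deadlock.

R = {0,3,4}
  0: a→0  b→3  b→4  [3 out]
  3: c→4  [1 out]
  4: b→0  [1 out]

Answer: DEADLOCK-FREE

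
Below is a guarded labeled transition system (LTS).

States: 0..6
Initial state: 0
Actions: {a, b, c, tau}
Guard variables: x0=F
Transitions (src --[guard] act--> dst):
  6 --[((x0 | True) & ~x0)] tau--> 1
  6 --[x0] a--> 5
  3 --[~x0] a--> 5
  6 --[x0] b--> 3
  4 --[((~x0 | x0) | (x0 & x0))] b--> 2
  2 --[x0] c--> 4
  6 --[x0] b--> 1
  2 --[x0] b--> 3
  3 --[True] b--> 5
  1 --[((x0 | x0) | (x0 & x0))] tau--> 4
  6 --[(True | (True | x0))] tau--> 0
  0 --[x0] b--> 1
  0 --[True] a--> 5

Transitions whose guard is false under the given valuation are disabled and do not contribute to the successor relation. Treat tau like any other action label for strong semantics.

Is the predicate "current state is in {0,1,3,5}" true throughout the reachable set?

Answer: INVARIANT HOLDS

Trace:
Safe = {0,1,3,5}
Reachable = {0,5}
  0: ✓
  5: ✓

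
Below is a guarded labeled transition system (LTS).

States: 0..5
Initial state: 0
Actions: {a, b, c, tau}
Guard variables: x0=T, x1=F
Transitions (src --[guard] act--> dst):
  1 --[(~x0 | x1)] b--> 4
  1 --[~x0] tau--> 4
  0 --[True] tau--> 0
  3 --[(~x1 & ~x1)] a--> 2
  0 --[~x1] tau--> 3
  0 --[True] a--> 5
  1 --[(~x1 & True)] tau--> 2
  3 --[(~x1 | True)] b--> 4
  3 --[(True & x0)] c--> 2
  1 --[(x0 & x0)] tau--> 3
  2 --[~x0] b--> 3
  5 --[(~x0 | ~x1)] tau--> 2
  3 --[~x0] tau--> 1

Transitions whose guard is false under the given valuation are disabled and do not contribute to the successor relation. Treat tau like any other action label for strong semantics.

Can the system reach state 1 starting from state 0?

Guard filter leaves 9 enabled edge(s).
Layer 0: {0}
Layer 1: {3,5}  total {0,3,5}
Layer 2: {2,4}  total {0,2,3,4,5}
Reachable = {0,2,3,4,5}

Answer: UNREACHABLE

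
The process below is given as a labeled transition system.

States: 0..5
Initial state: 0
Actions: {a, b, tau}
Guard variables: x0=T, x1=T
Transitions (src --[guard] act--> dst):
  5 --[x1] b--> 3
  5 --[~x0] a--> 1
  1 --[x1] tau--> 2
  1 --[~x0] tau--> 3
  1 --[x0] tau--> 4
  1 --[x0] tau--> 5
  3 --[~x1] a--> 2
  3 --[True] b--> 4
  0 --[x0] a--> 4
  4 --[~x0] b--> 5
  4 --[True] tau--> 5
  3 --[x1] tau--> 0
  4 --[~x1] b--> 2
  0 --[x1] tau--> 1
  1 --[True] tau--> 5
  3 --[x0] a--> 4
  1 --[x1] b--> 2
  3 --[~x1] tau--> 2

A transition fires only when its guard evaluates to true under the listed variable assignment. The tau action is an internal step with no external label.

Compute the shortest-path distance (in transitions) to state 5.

Answer: 2

Trace:
Breadth-first toward 5:
  Layer 0: {0}
  Layer 1: {1,4}
  Layer 2: {2,5}
first hit 5 at d=2 via a·tau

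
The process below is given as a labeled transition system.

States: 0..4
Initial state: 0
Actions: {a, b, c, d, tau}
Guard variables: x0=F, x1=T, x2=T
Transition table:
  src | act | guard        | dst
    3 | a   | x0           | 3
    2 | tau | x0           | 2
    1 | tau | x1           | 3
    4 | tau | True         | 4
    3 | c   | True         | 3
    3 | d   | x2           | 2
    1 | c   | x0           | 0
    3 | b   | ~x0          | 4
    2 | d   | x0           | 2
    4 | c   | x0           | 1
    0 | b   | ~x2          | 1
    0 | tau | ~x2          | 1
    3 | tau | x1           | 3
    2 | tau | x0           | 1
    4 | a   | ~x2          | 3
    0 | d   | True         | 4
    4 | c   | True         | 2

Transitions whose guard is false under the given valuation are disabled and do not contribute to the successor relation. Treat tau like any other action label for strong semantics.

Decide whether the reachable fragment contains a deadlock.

Answer: DEADLOCK at state 2

Working:
Reach set: {0,2,4}
  0: d→4  [1 out]
  2: ∅  [STUCK]
  4: c→2  tau→4  [2 out]
witness 2: d·c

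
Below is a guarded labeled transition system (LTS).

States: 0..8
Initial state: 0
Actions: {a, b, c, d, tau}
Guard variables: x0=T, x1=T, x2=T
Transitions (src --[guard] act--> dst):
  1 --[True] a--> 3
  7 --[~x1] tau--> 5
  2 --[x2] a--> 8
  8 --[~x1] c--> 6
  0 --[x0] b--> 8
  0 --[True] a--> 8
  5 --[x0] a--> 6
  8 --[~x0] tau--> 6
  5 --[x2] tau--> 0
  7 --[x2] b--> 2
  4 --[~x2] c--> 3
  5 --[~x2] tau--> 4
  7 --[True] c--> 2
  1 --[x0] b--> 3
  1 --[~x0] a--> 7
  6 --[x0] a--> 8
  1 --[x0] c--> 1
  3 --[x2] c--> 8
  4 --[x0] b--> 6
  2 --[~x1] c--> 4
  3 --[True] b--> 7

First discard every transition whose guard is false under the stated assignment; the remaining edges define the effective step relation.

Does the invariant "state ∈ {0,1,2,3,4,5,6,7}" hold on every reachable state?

Answer: INVARIANT VIOLATED at state 8

Analysis:
Allowed set {0,1,2,3,4,5,6,7}
Reach set: {0,8}
  0: safe
  8: outside
reach 8 via b — violates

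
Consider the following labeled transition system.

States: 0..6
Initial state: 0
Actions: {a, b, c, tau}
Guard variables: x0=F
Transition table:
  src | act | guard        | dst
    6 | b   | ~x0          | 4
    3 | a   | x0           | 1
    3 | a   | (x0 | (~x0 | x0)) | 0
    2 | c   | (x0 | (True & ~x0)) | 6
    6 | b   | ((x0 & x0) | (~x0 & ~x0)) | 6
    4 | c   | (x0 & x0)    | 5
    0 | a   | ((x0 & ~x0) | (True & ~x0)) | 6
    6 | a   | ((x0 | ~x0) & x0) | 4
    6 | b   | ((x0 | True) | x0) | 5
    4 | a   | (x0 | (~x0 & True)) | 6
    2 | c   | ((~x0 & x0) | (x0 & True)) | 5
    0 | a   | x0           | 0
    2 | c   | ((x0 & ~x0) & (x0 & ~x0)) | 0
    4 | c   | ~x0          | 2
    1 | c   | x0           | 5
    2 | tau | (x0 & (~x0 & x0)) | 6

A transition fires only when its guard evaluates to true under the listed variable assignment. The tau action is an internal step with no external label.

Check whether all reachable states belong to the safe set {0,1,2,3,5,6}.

Answer: INVARIANT VIOLATED at state 4

Working:
Safe = {0,1,2,3,5,6}
Reachable = {0,2,4,5,6}
  0: ✓
  2: ✓
  4: outside
  5: ✓
  6: ✓
reach 4 via a·b — violates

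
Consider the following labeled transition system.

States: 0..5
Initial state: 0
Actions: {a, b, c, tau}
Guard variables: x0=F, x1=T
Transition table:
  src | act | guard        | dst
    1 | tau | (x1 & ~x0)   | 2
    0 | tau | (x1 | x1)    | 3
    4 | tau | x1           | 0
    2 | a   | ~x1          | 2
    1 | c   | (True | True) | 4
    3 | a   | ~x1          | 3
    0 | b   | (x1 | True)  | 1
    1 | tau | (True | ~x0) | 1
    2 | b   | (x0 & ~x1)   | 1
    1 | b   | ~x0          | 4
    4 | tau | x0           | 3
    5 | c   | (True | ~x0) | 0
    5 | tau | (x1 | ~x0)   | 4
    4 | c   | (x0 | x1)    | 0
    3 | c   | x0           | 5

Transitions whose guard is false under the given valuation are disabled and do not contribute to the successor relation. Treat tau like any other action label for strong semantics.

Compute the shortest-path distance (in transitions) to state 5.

Answer: UNREACHABLE

Trace:
Breadth-first toward 5:
  L0 = {0}
  L1 = {1,3}
  L2 = {2,4}
5 never appears.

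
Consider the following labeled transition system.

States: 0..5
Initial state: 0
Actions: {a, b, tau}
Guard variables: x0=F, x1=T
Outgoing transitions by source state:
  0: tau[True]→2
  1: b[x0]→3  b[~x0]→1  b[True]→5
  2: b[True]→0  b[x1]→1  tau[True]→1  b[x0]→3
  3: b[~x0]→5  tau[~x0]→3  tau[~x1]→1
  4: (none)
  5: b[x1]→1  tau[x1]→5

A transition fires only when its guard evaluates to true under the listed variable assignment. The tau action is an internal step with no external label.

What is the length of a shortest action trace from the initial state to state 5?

Answer: 3

Working:
BFS to 5:
  depth 0: {0}
  depth 1: {2}
  depth 2: {1}
  depth 3: {5}
first hit 5 at d=3 via tau·b·b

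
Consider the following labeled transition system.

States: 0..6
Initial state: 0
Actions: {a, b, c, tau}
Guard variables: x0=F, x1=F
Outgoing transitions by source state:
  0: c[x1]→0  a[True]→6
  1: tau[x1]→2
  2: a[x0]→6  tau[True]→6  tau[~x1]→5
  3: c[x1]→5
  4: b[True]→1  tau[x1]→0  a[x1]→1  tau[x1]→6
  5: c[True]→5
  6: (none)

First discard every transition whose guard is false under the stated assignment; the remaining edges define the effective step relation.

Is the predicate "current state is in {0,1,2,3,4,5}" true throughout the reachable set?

Answer: INVARIANT VIOLATED at state 6

Trace:
Allowed set {0,1,2,3,4,5}
R = {0,6}
  0: safe
  6: VIOLATES
counterexample path to 6: a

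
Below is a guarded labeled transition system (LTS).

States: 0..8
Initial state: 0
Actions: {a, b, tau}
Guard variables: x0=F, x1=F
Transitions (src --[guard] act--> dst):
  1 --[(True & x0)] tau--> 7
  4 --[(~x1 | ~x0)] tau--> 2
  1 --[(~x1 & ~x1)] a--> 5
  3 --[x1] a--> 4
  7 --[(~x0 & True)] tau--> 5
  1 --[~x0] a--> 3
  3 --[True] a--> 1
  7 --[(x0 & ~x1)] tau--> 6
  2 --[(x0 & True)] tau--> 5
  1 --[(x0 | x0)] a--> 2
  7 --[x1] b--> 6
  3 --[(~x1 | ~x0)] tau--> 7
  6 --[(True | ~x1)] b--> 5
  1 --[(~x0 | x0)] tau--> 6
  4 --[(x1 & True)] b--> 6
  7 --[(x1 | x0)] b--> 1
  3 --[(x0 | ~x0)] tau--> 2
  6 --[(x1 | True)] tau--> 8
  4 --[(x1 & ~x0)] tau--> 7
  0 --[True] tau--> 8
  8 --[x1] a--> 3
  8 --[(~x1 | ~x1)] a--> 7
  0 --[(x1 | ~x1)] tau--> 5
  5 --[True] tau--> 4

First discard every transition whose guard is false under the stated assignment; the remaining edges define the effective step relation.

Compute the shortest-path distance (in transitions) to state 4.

Answer: 2

Trace:
Layered search for 4:
  depth 0: {0}
  depth 1: {5,8}
  depth 2: {4,7}
4 enters at depth 2; path tau·tau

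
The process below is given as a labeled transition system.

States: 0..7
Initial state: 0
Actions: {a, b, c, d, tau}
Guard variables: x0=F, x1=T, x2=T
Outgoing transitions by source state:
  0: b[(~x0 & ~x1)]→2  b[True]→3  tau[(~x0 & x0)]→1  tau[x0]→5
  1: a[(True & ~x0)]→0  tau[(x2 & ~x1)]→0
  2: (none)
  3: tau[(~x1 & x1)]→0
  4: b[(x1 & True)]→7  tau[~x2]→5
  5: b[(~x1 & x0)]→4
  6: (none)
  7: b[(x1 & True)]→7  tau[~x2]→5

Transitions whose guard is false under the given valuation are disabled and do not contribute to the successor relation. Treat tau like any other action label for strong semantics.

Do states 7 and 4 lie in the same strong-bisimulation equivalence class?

Bisimulation quotient by refinement:
  P[0] = {{0,1,2,3,4,5,6,7}}
  P[1] = {{0,4,7},{1},{2,3,5,6}}
  P[2] = {{0},{1},{2,3,5,6},{4,7}}
4 equivalence class(es) (converged in 3)
[7]={4,7}  [4]={4,7}

Answer: BISIMILAR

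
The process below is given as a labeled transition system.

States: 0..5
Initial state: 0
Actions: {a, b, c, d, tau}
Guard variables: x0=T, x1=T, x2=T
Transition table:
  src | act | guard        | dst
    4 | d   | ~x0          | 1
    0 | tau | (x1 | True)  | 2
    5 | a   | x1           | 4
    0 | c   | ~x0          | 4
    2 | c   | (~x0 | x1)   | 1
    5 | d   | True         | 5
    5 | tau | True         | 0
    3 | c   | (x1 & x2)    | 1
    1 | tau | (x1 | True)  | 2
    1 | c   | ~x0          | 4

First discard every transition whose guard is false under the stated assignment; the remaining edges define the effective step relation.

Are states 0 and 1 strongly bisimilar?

Refine partition for ~:
  π0 = {{0,1,2,3,4,5}}
  π1 = {{0,1},{2,3},{4},{5}}
4 equivalence class(es) (converged in 2)
0∈{0,1}, 1∈{0,1}

Answer: BISIMILAR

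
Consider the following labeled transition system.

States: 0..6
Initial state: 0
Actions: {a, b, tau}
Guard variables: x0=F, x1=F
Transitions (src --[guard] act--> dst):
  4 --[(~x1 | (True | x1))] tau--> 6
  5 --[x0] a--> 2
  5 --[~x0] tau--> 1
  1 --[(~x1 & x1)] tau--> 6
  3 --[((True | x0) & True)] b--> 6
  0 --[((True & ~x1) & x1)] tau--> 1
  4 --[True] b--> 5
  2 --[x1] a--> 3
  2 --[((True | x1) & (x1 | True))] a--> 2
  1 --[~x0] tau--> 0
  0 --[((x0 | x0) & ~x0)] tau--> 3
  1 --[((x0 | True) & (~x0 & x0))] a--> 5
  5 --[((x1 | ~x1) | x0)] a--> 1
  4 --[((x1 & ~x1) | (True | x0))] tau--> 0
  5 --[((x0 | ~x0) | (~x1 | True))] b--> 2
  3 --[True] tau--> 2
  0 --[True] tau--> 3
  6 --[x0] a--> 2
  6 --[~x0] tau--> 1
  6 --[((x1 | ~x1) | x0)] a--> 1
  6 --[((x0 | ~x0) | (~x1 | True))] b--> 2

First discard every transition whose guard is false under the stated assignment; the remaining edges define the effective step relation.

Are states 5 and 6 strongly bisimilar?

Answer: BISIMILAR

Trace:
Compute ~ classes (split until stable):
  round 0: {{0,1,2,3,4,5,6}}
  round 1: {{0,1},{2},{3,4},{5,6}}
  round 2: {{0},{1},{2},{3},{4},{5,6}}
Fixed point at round 3; 6 class(es).
[5]={5,6}  [6]={5,6}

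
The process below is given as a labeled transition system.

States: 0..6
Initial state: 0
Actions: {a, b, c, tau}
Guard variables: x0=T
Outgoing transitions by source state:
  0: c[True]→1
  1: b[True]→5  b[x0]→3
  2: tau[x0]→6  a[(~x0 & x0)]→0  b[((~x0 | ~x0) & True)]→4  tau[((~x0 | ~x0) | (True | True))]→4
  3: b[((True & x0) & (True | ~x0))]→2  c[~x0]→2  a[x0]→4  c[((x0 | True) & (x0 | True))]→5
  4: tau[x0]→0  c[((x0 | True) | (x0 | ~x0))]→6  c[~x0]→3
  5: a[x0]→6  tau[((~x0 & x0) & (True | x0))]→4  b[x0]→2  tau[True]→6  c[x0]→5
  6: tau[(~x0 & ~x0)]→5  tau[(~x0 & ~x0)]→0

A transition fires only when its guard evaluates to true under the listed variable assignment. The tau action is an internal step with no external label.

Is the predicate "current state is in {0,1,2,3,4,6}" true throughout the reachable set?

Safe = {0,1,2,3,4,6}
R = {0,1,2,3,4,5,6}
  0: safe
  1: safe
  2: safe
  3: safe
  4: safe
  5: outside
  6: safe
counterexample path to 5: c·b

Answer: INVARIANT VIOLATED at state 5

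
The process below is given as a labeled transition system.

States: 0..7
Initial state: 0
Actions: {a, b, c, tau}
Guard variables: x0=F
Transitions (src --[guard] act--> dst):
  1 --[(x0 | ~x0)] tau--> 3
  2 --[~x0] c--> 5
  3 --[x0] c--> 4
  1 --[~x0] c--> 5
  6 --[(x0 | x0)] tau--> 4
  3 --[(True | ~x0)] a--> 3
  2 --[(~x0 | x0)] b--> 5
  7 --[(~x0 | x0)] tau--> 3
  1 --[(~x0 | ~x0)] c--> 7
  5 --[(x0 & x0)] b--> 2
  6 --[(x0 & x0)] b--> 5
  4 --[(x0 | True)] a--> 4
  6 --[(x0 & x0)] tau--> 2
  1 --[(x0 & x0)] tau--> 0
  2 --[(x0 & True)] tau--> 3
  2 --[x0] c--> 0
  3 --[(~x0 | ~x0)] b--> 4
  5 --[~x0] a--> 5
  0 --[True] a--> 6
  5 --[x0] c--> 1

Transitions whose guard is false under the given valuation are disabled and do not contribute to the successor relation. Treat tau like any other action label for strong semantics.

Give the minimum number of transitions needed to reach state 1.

Breadth-first toward 1:
  depth 0: {0}
  depth 1: {6}
1 never appears.

Answer: UNREACHABLE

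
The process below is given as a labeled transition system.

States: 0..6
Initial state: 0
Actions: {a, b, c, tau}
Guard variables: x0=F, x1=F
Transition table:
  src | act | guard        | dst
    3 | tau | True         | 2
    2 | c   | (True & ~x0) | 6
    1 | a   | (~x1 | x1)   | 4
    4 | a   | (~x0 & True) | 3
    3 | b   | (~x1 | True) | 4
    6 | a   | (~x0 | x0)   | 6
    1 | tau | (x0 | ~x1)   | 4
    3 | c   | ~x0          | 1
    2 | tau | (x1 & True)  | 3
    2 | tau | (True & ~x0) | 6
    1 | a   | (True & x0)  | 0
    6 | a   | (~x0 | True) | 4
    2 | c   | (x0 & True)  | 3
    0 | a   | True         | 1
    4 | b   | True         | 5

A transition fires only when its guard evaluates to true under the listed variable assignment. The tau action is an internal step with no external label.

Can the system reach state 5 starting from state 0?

12 transition(s) survive guard evaluation.
depth 0: {0}
depth 1: {1}  total {0,1}
depth 2: {4}  total {0,1,4}
depth 3: {3,5}  total {0,1,3,4,5}
depth 4: {2}  total {0,1,2,3,4,5}
depth 5: {6}  total {0,1,2,3,4,5,6}
Reachable = {0,1,2,3,4,5,6}
trace reaching 5: a·a·b

Answer: REACHABLE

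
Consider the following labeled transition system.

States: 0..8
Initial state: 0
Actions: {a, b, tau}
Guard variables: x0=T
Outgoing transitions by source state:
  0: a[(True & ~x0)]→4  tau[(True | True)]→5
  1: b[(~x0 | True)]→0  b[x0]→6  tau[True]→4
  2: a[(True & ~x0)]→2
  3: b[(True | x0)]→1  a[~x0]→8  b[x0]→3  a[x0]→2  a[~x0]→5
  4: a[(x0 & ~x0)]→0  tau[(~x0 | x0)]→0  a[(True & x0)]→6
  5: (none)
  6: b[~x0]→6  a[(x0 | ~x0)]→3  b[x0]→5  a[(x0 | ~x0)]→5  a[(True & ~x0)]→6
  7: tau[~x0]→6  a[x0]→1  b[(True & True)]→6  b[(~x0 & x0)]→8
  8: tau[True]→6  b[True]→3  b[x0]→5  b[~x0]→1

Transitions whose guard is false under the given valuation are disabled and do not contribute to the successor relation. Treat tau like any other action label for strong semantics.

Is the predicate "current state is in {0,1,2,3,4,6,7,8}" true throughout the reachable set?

Answer: INVARIANT VIOLATED at state 5

Working:
Allowed set {0,1,2,3,4,6,7,8}
R = {0,5}
  0: ok
  5: outside
witness against invariant: tau → 5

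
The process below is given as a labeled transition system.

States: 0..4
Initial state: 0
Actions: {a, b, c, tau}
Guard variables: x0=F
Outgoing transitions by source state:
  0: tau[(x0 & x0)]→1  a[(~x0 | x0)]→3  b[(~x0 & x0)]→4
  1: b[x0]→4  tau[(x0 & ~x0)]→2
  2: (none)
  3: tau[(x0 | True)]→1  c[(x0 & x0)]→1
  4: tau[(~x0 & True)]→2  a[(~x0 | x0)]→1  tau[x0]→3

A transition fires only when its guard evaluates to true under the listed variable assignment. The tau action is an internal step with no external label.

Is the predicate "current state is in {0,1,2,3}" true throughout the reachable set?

Answer: INVARIANT HOLDS

Analysis:
Inv-set: {0,1,2,3}
R = {0,1,3}
  0: ok
  1: ok
  3: ok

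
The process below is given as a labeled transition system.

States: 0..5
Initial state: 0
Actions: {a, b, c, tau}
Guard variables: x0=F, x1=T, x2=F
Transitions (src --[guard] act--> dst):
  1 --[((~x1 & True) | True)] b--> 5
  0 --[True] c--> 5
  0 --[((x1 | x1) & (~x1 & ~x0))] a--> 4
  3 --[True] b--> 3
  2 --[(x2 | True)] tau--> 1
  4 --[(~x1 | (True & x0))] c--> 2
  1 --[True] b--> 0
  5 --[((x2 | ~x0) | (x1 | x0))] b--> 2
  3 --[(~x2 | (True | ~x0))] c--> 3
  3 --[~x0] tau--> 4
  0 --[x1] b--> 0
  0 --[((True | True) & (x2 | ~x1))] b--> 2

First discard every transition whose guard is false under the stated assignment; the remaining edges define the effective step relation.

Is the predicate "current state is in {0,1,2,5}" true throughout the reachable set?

Answer: INVARIANT HOLDS

Trace:
Allowed set {0,1,2,5}
Reachable = {0,1,2,5}
  0: safe
  1: safe
  2: safe
  5: safe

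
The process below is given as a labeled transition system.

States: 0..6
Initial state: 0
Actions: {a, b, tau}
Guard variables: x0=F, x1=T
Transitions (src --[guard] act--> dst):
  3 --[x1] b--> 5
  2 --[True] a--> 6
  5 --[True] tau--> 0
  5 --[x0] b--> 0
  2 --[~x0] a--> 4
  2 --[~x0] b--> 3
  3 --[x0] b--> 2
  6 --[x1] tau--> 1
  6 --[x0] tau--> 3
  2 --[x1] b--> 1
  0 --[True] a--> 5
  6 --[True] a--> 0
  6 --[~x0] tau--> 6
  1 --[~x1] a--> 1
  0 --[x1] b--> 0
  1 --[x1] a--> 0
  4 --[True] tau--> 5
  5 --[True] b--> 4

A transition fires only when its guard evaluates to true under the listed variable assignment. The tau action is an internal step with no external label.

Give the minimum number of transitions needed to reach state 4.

Answer: 2

Trace:
BFS to 4:
  L0 = {0}
  L1 = {5}
  L2 = {4}
4 enters at depth 2; path a·b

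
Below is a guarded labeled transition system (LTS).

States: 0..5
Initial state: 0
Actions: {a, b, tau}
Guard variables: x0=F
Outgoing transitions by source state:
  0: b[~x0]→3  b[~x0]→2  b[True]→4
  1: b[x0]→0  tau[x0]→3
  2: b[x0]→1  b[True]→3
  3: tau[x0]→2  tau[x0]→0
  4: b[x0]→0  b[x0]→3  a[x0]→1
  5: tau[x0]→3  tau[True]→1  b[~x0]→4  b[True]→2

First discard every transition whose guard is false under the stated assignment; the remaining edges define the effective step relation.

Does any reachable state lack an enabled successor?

Answer: DEADLOCK at state 3

Trace:
R = {0,2,3,4}
  0: b→2  b→3  b→4  [3 out]
  2: b→3  [1 out]
  3: ∅  [deadlock]
  4: ∅  [deadlock]
trace reaching 3: b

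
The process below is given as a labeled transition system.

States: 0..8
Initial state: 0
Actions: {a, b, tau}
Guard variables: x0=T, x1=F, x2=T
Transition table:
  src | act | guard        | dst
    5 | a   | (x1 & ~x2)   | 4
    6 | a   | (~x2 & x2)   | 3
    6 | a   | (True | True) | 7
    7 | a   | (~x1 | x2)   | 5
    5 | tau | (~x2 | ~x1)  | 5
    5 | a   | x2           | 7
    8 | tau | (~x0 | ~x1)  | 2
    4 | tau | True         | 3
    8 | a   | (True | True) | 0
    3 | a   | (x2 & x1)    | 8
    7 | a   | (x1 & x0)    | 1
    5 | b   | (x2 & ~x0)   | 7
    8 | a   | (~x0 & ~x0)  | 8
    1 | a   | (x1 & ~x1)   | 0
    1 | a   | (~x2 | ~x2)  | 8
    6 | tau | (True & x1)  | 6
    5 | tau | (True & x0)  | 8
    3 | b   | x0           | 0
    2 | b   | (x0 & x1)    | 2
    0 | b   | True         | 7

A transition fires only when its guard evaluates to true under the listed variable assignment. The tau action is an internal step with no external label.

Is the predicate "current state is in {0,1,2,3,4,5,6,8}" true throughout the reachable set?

Allowed set {0,1,2,3,4,5,6,8}
Reach set: {0,2,5,7,8}
  0: ok
  2: ok
  5: ok
  7: VIOLATES
  8: ok
witness against invariant: b → 7

Answer: INVARIANT VIOLATED at state 7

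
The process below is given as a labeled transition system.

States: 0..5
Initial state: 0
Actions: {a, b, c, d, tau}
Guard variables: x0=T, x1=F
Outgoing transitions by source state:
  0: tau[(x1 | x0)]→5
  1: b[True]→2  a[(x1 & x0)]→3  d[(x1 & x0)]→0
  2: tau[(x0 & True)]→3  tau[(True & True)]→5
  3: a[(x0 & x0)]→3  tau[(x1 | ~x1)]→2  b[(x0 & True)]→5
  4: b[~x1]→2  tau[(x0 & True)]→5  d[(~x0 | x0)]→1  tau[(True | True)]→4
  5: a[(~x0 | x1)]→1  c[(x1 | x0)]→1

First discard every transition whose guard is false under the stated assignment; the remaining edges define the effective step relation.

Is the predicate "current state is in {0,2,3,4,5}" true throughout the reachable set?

Answer: INVARIANT VIOLATED at state 1

Analysis:
Inv-set: {0,2,3,4,5}
Reachable = {0,1,2,3,5}
  0: ok
  1: outside
  2: ok
  3: ok
  5: ok
witness against invariant: tau·c → 1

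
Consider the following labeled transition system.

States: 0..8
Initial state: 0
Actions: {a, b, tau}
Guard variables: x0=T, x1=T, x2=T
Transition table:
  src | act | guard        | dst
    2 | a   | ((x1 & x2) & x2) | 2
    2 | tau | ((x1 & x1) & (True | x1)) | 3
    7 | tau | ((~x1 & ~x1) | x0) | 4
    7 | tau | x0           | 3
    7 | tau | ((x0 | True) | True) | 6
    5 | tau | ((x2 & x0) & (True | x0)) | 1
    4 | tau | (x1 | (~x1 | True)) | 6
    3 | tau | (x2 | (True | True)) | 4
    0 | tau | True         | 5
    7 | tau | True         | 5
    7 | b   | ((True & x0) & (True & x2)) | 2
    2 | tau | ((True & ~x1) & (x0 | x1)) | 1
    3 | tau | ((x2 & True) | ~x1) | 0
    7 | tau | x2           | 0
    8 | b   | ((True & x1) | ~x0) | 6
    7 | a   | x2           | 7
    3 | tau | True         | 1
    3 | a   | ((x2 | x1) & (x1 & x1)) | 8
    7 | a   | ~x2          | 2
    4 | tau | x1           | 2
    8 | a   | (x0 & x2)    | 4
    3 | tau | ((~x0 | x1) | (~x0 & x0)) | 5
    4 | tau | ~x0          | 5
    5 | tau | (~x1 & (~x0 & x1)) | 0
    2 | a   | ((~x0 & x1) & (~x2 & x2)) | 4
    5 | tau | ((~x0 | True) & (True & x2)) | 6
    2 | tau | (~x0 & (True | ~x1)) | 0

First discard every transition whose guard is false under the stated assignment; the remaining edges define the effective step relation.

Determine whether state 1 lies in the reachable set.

Answer: REACHABLE

Working:
Guard filter leaves 21 enabled edge(s).
Layer 0: {0}
Layer 1: {5}  now seen {0,5}
Layer 2: {1,6}  now seen {0,1,5,6}
Reach set: {0,1,5,6}
trace reaching 1: tau·tau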